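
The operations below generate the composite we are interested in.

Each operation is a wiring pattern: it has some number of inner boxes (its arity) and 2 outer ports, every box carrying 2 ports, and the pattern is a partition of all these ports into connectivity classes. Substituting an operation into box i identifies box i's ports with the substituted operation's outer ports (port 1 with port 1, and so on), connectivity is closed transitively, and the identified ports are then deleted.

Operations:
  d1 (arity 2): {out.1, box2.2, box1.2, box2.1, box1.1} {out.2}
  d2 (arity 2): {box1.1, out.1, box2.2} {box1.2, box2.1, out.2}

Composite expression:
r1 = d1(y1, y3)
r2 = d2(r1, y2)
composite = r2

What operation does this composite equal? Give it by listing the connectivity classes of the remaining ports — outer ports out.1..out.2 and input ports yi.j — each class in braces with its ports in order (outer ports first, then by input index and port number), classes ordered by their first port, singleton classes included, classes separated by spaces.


{out.1, y1.1, y1.2, y2.2, y3.1, y3.2} {out.2, y2.1}

Reachability decides: close wires over d2-identified ports.
after d1, the pattern on (y1, y3) reads {out.1, y1.1, y1.2, y3.1, y3.2} {out.2} (out.j = its outer ports)
after d2, the pattern on (y1, y3, y2) reads {out.1, y1.1, y1.2, y2.2, y3.1, y3.2} {out.2, y2.1} (out.j = its outer ports)


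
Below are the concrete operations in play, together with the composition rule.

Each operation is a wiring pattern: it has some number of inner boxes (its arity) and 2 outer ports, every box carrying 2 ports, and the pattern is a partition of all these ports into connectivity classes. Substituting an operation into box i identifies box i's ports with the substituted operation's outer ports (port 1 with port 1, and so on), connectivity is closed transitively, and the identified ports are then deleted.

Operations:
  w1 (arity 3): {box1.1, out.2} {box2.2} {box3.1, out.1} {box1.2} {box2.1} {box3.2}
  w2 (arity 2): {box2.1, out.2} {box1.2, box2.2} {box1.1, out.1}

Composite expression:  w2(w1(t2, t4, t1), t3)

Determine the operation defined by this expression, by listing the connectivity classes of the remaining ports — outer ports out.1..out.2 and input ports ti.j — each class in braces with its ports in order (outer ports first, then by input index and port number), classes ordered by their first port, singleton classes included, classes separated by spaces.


{out.1, t1.1} {out.2, t3.1} {t1.2} {t2.1, t3.2} {t2.2} {t4.1} {t4.2}

Reachability decides: close wires over w2-identified ports.
w1 over (t2, t4, t1) gives {out.1, t1.1} {out.2, t2.1} {t1.2} {t2.2} {t4.1} {t4.2}, out.j being that stage's outer ports
w2 over (t2, t4, t1, t3) gives {out.1, t1.1} {out.2, t3.1} {t1.2} {t2.1, t3.2} {t2.2} {t4.1} {t4.2}, out.j being that stage's outer ports


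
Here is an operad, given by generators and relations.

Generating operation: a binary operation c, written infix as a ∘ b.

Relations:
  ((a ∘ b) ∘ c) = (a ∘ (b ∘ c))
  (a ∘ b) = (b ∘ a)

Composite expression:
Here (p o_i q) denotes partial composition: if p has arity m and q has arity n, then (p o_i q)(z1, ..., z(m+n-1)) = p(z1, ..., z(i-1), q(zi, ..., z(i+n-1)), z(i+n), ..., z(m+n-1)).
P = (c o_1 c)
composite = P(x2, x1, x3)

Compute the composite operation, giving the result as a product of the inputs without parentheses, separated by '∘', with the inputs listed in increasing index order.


x1 ∘ x2 ∘ x3

Reordering under c is free, so list the x-inputs canonically.
(x2 ∘ x1) spells out as x2 ∘ x1
((x2 ∘ x1) ∘ x3) spells out as x2 ∘ x1 ∘ x3
the factors in increasing index order: x1 ∘ x2 ∘ x3


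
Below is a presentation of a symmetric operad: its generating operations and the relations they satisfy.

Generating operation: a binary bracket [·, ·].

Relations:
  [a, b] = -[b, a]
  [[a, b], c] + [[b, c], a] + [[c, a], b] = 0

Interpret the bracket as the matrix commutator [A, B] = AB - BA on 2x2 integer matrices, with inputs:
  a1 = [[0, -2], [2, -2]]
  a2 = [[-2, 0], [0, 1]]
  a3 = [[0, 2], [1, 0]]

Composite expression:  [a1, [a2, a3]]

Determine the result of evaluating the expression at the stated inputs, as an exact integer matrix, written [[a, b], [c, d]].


[[6, -12], [-6, -6]]

[a2, a3] = [[0, -6], [3, 0]]
[a1, [a2, a3]] = [[6, -12], [-6, -6]]


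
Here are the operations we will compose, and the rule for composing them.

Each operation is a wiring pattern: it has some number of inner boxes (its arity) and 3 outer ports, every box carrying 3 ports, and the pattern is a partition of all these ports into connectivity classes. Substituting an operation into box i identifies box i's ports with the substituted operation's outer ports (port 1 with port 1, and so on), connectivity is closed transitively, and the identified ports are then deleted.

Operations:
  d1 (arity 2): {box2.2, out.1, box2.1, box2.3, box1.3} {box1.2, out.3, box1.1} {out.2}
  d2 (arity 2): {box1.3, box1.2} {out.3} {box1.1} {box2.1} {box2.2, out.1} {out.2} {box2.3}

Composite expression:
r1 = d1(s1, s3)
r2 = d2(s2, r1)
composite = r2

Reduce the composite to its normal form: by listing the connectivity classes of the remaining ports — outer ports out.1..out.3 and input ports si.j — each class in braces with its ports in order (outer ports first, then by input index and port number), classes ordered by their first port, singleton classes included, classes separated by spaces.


{out.1} {out.2} {out.3} {s1.1, s1.2} {s1.3, s3.1, s3.2, s3.3} {s2.1} {s2.2, s2.3}

Substituting into d2 glues patterns; closure does the rest.
through d1, on inputs (s1, s3): {out.1, s1.3, s3.1, s3.2, s3.3} {out.2} {out.3, s1.1, s1.2} (out.j = stage outer ports)
through d2, on inputs (s2, s1, s3): {out.1} {out.2} {out.3} {s1.1, s1.2} {s1.3, s3.1, s3.2, s3.3} {s2.1} {s2.2, s2.3} (out.j = stage outer ports)


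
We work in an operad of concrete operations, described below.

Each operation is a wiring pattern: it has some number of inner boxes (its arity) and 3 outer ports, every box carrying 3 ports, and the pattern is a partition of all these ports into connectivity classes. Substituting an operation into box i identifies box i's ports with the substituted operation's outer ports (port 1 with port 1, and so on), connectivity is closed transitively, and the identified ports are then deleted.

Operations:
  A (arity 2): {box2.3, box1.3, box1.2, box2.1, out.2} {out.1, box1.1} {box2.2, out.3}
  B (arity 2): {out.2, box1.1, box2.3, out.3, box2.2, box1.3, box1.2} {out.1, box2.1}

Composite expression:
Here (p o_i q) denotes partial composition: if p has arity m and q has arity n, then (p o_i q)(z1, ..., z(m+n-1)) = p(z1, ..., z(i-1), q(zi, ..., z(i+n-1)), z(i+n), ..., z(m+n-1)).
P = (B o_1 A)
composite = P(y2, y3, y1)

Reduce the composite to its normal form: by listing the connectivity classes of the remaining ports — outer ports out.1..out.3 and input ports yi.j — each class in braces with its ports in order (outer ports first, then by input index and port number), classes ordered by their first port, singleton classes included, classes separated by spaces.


{out.1, y1.1} {out.2, out.3, y1.2, y1.3, y2.1, y2.2, y2.3, y3.1, y3.2, y3.3}

Substituting into B glues patterns; closure does the rest.
through A, on inputs (y2, y3): {out.1, y2.1} {out.2, y2.2, y2.3, y3.1, y3.3} {out.3, y3.2} (out.j = stage outer ports)
through B, on inputs (y2, y3, y1): {out.1, y1.1} {out.2, out.3, y1.2, y1.3, y2.1, y2.2, y2.3, y3.1, y3.2, y3.3} (out.j = stage outer ports)


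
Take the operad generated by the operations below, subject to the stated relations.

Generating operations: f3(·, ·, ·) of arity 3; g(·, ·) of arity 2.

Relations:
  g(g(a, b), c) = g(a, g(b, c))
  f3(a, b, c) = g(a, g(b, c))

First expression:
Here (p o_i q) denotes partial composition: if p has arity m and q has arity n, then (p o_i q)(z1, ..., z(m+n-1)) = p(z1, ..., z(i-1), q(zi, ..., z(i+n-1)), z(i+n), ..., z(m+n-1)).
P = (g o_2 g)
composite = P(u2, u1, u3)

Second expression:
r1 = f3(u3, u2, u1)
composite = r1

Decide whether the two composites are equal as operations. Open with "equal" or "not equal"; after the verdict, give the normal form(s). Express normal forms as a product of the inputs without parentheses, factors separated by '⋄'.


not equal; the first gives u2 ⋄ u1 ⋄ u3 and the second u3 ⋄ u2 ⋄ u1

The first expression, normalized: u2 ⋄ u1 ⋄ u3
The second expression, normalized: u3 ⋄ u2 ⋄ u1
Distinct normal forms: not equal.


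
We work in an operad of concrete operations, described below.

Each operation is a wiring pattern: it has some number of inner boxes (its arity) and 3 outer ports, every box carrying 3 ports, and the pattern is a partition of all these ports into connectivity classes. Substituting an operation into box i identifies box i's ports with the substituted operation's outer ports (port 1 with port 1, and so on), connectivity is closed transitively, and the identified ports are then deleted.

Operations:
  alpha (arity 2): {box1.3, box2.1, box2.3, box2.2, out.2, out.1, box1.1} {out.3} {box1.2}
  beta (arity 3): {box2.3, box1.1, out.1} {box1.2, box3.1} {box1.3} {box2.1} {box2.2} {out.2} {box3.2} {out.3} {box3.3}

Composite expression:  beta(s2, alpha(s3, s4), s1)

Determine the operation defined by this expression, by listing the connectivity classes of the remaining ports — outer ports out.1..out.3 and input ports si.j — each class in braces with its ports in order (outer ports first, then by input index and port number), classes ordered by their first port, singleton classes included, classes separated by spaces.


Reachability decides: close wires over beta-identified ports.
stage alpha: inputs (s3, s4), connectivity {out.1, out.2, s3.1, s3.3, s4.1, s4.2, s4.3} {out.3} {s3.2}, out.j its boundary
stage beta: inputs (s2, s3, s4, s1), connectivity {out.1, s2.1} {out.2} {out.3} {s1.1, s2.2} {s1.2} {s1.3} {s2.3} {s3.1, s3.3, s4.1, s4.2, s4.3} {s3.2}, out.j its boundary

{out.1, s2.1} {out.2} {out.3} {s1.1, s2.2} {s1.2} {s1.3} {s2.3} {s3.1, s3.3, s4.1, s4.2, s4.3} {s3.2}


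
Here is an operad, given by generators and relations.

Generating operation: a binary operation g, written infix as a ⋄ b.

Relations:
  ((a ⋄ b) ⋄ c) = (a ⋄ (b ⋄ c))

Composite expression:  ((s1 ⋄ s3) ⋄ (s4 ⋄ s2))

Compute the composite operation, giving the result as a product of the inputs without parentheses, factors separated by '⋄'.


s1 ⋄ s3 ⋄ s4 ⋄ s2

Under associativity of g, the answer is the s's in reading order.
(s1 ⋄ s3) flattens to s1 ⋄ s3
(s4 ⋄ s2) flattens to s4 ⋄ s2
((s1 ⋄ s3) ⋄ (s4 ⋄ s2)) flattens to s1 ⋄ s3 ⋄ s4 ⋄ s2


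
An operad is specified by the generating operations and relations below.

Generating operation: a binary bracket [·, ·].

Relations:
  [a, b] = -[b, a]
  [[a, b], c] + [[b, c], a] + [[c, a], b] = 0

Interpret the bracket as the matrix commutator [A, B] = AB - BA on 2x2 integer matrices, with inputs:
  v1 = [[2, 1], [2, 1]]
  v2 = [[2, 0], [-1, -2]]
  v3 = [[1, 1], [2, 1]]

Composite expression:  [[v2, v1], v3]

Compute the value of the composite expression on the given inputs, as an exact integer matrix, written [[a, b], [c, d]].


[[17, 2], [-4, -17]]


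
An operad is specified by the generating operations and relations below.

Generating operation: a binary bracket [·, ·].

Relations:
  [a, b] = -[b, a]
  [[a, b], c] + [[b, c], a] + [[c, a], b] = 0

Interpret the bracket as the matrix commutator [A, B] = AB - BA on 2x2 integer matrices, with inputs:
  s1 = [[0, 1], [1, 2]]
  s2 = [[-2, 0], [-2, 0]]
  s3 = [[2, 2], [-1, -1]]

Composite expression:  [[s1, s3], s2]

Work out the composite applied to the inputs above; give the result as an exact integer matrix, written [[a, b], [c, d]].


[s1, s3] = [[-3, -7], [1, 3]]
[[s1, s3], s2] = [[14, -14], [-14, -14]]

[[14, -14], [-14, -14]]


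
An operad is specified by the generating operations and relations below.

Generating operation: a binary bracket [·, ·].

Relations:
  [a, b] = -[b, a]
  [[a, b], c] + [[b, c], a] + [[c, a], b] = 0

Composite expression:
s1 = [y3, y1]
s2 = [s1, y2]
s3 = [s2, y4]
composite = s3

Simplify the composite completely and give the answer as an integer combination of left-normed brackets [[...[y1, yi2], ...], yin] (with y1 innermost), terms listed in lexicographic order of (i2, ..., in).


-[[[y1, y3], y2], y4]

Skip Jacobi rewriting: expand, keep y1-initial words, read off terms.
Composite bracket: [[[y3, y1], y2], y4]
Each bracket splits as ab - ba, giving 8 signed words (2^3 = 8).
Coefficients come from the y1-initial words:
  y1y3y2y4 (sign -1) contributes -[[[y1, y3], y2], y4]


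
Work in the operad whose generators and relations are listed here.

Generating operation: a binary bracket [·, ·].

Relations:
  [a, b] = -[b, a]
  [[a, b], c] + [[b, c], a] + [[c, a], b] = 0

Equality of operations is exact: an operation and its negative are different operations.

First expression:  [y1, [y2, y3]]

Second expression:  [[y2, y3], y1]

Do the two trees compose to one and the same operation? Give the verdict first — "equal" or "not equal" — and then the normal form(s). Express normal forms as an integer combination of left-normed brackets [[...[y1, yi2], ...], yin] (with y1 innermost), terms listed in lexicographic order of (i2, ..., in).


The first composite normalizes to [[y1, y2], y3] - [[y1, y3], y2]
The second composite normalizes to -[[y1, y2], y3] + [[y1, y3], y2]
Different reductions; not equal.

not equal — first [[y1, y2], y3] - [[y1, y3], y2], second -[[y1, y2], y3] + [[y1, y3], y2]


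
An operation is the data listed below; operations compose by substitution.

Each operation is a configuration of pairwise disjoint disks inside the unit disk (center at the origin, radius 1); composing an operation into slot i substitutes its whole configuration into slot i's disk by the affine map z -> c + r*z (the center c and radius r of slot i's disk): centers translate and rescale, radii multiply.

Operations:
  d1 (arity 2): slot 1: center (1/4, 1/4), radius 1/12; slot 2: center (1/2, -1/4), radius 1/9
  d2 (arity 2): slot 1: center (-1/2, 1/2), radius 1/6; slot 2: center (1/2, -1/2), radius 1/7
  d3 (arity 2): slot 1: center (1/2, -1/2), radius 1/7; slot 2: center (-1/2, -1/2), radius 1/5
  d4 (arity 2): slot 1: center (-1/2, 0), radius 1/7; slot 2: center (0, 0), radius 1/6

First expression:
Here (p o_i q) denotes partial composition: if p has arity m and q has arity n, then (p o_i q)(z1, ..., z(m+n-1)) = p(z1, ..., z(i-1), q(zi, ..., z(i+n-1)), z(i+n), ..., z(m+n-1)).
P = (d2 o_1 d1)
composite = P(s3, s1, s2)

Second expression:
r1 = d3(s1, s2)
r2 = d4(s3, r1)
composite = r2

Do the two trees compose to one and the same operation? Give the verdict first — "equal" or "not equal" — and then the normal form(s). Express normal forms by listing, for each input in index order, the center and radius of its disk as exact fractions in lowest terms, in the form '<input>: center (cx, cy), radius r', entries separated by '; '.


not equal: they reduce to s1: center (-5/12, 11/24), radius 1/54; s2: center (1/2, -1/2), radius 1/7; s3: center (-11/24, 13/24), radius 1/72 and s1: center (1/12, -1/12), radius 1/42; s2: center (-1/12, -1/12), radius 1/30; s3: center (-1/2, 0), radius 1/7

The first expression, normalized: s1: center (-5/12, 11/24), radius 1/54; s2: center (1/2, -1/2), radius 1/7; s3: center (-11/24, 13/24), radius 1/72
The second expression, normalized: s1: center (1/12, -1/12), radius 1/42; s2: center (-1/12, -1/12), radius 1/30; s3: center (-1/2, 0), radius 1/7
They disagree, so not equal.


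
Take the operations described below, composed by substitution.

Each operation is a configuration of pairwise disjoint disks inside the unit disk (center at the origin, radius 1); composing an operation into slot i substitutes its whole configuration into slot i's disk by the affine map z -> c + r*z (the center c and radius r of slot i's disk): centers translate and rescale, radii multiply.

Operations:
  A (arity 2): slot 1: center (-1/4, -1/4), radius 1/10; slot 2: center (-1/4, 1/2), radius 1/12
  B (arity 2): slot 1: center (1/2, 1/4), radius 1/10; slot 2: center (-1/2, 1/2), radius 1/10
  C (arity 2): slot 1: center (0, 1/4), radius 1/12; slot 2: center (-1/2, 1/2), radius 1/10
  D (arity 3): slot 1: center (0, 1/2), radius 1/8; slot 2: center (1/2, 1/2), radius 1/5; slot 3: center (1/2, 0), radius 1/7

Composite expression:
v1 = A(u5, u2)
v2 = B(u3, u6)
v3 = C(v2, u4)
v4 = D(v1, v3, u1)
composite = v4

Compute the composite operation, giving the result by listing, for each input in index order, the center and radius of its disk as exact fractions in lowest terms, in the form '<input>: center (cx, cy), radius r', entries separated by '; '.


u1: center (1/2, 0), radius 1/7; u2: center (-1/32, 9/16), radius 1/96; u3: center (61/120, 133/240), radius 1/600; u4: center (2/5, 3/5), radius 1/50; u5: center (-1/32, 15/32), radius 1/80; u6: center (59/120, 67/120), radius 1/600

Below D, radii multiply path by path; the u-disk centers shift.
u5 passes through 2 substitutions, ending at center (-1/32, 15/32), radius 1/80
u2 passes through 2 substitutions, ending at center (-1/32, 9/16), radius 1/96
u3 passes through 3 substitutions, ending at center (61/120, 133/240), radius 1/600
u6 passes through 3 substitutions, ending at center (59/120, 67/120), radius 1/600
u4 passes through 2 substitutions, ending at center (2/5, 3/5), radius 1/50
u1 passes through 1 substitution, ending at center (1/2, 0), radius 1/7


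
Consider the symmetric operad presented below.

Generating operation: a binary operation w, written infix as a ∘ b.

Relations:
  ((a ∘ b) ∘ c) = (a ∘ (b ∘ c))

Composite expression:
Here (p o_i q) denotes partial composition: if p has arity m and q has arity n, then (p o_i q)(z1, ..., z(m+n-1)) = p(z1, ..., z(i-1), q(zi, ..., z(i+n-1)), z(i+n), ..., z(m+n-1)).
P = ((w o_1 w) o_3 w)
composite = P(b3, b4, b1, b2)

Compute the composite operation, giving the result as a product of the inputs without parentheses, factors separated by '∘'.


All parenthesizations of w agree; list the b-inputs left to right.
(b3 ∘ b4) reduces to b3 ∘ b4
(b1 ∘ b2) reduces to b1 ∘ b2
((b3 ∘ b4) ∘ (b1 ∘ b2)) reduces to b3 ∘ b4 ∘ b1 ∘ b2

b3 ∘ b4 ∘ b1 ∘ b2


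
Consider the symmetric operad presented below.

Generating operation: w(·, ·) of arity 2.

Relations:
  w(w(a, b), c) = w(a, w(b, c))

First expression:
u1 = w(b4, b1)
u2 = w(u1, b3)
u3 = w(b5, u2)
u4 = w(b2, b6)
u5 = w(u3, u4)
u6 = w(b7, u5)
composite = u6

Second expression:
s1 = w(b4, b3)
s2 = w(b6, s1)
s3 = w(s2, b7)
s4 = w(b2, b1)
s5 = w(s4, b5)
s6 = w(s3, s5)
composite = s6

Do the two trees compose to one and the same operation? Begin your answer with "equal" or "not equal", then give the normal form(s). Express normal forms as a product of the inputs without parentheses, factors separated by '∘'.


not equal: they reduce to b7 ∘ b5 ∘ b4 ∘ b1 ∘ b3 ∘ b2 ∘ b6 and b6 ∘ b4 ∘ b3 ∘ b7 ∘ b2 ∘ b1 ∘ b5

The first expression, normalized: b7 ∘ b5 ∘ b4 ∘ b1 ∘ b3 ∘ b2 ∘ b6
The second expression, normalized: b6 ∘ b4 ∘ b3 ∘ b7 ∘ b2 ∘ b1 ∘ b5
No match — not equal.


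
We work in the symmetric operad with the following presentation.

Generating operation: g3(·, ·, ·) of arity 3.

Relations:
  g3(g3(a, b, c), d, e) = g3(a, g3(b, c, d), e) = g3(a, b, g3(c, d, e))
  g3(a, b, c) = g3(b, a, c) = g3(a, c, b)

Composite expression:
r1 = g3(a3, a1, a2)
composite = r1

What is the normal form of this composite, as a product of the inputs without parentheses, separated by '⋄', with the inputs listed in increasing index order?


Any arrangement under g3 is one operation, so sort the a-inputs.
g3(a3, a1, a2) linearizes to a3 ⋄ a1 ⋄ a2
commutativity sorts the factors: a1 ⋄ a2 ⋄ a3

a1 ⋄ a2 ⋄ a3


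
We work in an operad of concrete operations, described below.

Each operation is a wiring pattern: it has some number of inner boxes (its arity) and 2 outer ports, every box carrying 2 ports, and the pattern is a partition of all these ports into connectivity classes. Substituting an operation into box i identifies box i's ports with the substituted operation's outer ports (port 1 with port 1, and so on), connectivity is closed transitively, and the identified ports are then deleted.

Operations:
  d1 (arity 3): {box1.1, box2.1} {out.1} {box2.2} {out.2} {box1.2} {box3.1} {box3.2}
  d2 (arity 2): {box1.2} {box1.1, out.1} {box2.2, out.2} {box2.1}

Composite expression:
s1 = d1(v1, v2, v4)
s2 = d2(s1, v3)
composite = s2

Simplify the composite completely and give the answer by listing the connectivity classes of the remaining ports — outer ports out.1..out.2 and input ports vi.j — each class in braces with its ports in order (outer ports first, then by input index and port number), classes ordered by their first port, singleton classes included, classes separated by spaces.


Two ports join when wires chain via d2-identified ports.
after d1, the pattern on (v1, v2, v4) reads {out.1} {out.2} {v1.1, v2.1} {v1.2} {v2.2} {v4.1} {v4.2} (out.j = its outer ports)
after d2, the pattern on (v1, v2, v4, v3) reads {out.1} {out.2, v3.2} {v1.1, v2.1} {v1.2} {v2.2} {v3.1} {v4.1} {v4.2} (out.j = its outer ports)

{out.1} {out.2, v3.2} {v1.1, v2.1} {v1.2} {v2.2} {v3.1} {v4.1} {v4.2}


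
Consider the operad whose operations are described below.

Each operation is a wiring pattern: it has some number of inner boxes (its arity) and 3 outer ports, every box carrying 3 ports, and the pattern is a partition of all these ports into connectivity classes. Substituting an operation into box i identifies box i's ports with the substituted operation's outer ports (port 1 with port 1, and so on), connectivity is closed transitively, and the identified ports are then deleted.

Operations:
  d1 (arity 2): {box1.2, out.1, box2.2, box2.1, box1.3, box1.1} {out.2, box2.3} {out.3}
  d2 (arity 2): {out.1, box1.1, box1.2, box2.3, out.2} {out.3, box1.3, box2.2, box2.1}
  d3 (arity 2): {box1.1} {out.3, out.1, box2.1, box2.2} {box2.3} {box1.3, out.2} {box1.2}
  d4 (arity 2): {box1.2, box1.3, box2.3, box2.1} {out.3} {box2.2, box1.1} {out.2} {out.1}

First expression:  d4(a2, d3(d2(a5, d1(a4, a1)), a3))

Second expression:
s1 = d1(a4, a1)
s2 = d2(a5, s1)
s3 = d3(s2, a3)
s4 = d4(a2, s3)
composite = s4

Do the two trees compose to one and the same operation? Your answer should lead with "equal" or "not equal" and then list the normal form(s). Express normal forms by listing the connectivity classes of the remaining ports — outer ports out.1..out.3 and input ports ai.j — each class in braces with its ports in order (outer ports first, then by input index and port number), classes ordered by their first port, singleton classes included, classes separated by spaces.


equal; the common form is {out.1} {out.2} {out.3} {a1.1, a1.2, a1.3, a2.1, a4.1, a4.2, a4.3, a5.3} {a2.2, a2.3, a3.1, a3.2} {a3.3} {a5.1, a5.2}

Normal form of the first expression: {out.1} {out.2} {out.3} {a1.1, a1.2, a1.3, a2.1, a4.1, a4.2, a4.3, a5.3} {a2.2, a2.3, a3.1, a3.2} {a3.3} {a5.1, a5.2}
Normal form of the second expression: {out.1} {out.2} {out.3} {a1.1, a1.2, a1.3, a2.1, a4.1, a4.2, a4.3, a5.3} {a2.2, a2.3, a3.1, a3.2} {a3.3} {a5.1, a5.2}
The forms coincide; equal.


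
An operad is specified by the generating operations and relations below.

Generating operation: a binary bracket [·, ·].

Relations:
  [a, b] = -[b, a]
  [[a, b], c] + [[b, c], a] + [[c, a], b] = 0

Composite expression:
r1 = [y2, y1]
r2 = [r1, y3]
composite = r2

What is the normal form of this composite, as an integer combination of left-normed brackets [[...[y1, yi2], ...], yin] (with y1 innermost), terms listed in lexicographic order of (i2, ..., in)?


-[[y1, y2], y3]

In the tensor algebra, words opening y1 carry the y1-anchored form.
Composite bracket: [[y2, y1], y3]
Full expansion: 4 signed words from ab - ba (2^2 = 4).
Collect the words opening with y1:
  from y1y2y3, sign -1: term -[[y1, y2], y3]


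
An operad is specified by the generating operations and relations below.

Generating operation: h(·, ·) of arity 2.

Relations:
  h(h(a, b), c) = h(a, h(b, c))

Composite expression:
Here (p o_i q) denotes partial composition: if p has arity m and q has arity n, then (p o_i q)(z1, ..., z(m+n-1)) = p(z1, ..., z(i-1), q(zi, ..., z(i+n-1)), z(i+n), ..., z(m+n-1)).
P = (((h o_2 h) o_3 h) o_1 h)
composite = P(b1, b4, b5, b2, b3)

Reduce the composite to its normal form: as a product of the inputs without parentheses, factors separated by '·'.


b1 · b4 · b5 · b2 · b3

The h-tree's shape is irrelevant; the b-reading-order decides.
h(b1, b4) reduces to b1 · b4
h(b2, b3) reduces to b2 · b3
h(b5, h(b2, b3)) reduces to b5 · b2 · b3
h(h(b1, b4), h(b5, h(b2, b3))) reduces to b1 · b4 · b5 · b2 · b3


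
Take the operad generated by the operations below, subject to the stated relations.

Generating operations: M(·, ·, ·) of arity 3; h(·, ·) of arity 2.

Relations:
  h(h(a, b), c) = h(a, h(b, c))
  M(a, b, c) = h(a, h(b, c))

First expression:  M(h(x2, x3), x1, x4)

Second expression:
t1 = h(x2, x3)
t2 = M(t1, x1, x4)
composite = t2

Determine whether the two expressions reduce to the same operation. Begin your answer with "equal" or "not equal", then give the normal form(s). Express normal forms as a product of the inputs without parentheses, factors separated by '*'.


equal — both sides give x2 * x3 * x1 * x4

The first composite normalizes to x2 * x3 * x1 * x4
The second composite normalizes to x2 * x3 * x1 * x4
One common form — equal.


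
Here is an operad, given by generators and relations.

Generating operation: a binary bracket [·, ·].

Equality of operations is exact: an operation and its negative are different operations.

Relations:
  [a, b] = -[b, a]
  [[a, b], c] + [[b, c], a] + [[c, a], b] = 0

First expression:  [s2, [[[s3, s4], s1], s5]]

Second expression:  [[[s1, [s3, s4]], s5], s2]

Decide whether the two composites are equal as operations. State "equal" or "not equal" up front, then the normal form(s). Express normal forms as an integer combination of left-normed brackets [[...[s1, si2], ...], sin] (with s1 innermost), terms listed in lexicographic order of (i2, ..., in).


The first expression, normalized: [[[[s1, s3], s4], s5], s2] - [[[[s1, s4], s3], s5], s2]
The second expression, normalized: [[[[s1, s3], s4], s5], s2] - [[[[s1, s4], s3], s5], s2]
One common form — equal.

equal; both compose to [[[[s1, s3], s4], s5], s2] - [[[[s1, s4], s3], s5], s2]


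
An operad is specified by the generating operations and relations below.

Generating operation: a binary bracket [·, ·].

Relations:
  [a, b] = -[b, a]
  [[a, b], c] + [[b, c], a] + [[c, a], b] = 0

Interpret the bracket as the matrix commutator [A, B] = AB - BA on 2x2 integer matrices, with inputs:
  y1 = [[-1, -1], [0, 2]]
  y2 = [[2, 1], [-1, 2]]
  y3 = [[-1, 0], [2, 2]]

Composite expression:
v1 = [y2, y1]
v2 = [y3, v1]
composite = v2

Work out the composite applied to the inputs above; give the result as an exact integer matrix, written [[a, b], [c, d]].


[[-6, -9], [5, 6]]

[y2, y1] = [[-1, 3], [3, 1]]
[y3, [y2, y1]] = [[-6, -9], [5, 6]]


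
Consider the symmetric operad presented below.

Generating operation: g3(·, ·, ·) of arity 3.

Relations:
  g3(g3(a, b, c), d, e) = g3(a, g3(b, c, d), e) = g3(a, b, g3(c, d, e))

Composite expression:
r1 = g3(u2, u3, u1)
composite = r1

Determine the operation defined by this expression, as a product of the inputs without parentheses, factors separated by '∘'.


u2 ∘ u3 ∘ u1

Every regrouping of g3 is equal, so read the u-inputs in written order.
g3(u2, u3, u1) linearizes to u2 ∘ u3 ∘ u1


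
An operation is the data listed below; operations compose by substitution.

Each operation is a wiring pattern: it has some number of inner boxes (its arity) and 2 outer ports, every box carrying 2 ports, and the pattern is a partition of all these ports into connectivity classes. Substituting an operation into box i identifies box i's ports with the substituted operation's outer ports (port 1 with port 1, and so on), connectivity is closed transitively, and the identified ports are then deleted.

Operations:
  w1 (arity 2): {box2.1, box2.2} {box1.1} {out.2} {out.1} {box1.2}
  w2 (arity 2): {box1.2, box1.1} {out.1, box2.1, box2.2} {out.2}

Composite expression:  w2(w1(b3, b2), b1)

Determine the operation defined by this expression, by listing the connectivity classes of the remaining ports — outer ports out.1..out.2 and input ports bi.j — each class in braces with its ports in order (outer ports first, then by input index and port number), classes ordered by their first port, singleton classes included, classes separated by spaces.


{out.1, b1.1, b1.2} {out.2} {b2.1, b2.2} {b3.1} {b3.2}

Two ports join when wires chain via w2-identified ports.
the subtree at w1 composes to {out.1} {out.2} {b2.1, b2.2} {b3.1} {b3.2} on (b3, b2); out.j = own outer ports
the subtree at w2 composes to {out.1, b1.1, b1.2} {out.2} {b2.1, b2.2} {b3.1} {b3.2} on (b3, b2, b1); out.j = own outer ports


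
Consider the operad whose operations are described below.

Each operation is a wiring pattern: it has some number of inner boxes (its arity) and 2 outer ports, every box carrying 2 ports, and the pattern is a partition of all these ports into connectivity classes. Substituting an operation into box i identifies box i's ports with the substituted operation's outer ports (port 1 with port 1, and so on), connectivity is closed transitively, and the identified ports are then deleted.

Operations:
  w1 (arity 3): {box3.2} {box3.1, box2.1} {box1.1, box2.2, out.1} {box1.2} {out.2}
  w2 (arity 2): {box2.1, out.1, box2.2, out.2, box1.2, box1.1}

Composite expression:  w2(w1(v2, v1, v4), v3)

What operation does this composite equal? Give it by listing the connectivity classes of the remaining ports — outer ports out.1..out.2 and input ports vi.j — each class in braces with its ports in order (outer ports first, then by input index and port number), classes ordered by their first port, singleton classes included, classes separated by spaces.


{out.1, out.2, v1.2, v2.1, v3.1, v3.2} {v1.1, v4.1} {v2.2} {v4.2}

Substituting into w2 glues patterns; closure does the rest.
after w1, the pattern on (v2, v1, v4) reads {out.1, v1.2, v2.1} {out.2} {v1.1, v4.1} {v2.2} {v4.2} (out.j = its outer ports)
after w2, the pattern on (v2, v1, v4, v3) reads {out.1, out.2, v1.2, v2.1, v3.1, v3.2} {v1.1, v4.1} {v2.2} {v4.2} (out.j = its outer ports)


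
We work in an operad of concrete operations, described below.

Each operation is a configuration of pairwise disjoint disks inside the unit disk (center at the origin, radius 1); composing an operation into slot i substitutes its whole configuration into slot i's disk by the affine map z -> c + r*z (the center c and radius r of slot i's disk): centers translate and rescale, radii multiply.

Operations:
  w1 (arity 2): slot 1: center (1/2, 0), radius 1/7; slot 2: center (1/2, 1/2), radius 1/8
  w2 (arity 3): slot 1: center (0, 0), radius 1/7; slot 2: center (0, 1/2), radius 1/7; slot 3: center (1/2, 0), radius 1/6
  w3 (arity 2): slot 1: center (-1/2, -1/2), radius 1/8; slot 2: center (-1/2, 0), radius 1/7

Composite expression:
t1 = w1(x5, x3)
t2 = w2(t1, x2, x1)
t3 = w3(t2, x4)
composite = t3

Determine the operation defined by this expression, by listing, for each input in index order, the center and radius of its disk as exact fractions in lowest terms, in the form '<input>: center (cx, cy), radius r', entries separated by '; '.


x1: center (-7/16, -1/2), radius 1/48; x2: center (-1/2, -7/16), radius 1/56; x3: center (-55/112, -55/112), radius 1/448; x4: center (-1/2, 0), radius 1/7; x5: center (-55/112, -1/2), radius 1/392

Below w3, radii multiply path by path; the x-disk centers shift.
input x5: applying the 3 nested substitutions gives center (-55/112, -1/2), radius 1/392
input x3: applying the 3 nested substitutions gives center (-55/112, -55/112), radius 1/448
input x2: applying the 2 nested substitutions gives center (-1/2, -7/16), radius 1/56
input x1: applying the 2 nested substitutions gives center (-7/16, -1/2), radius 1/48
input x4: applying the 1 nested substitution gives center (-1/2, 0), radius 1/7


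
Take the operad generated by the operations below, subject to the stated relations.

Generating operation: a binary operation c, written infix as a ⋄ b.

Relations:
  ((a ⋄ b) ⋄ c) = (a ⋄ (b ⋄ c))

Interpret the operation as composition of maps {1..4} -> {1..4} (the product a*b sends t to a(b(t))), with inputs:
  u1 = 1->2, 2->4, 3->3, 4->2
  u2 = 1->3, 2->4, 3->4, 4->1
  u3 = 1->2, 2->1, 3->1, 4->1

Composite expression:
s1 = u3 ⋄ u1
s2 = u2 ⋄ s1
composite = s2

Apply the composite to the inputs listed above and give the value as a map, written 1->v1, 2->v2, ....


1->3, 2->3, 3->3, 4->3

(u3 ⋄ u1) = 1->1, 2->1, 3->1, 4->1
(u2 ⋄ (u3 ⋄ u1)) = 1->3, 2->3, 3->3, 4->3


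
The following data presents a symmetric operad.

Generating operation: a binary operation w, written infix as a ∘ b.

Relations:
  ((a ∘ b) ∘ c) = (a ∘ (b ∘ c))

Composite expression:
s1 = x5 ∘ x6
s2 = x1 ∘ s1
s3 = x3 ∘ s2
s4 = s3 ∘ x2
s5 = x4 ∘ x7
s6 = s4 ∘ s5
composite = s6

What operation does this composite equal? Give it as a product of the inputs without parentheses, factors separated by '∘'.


x3 ∘ x1 ∘ x5 ∘ x6 ∘ x2 ∘ x4 ∘ x7


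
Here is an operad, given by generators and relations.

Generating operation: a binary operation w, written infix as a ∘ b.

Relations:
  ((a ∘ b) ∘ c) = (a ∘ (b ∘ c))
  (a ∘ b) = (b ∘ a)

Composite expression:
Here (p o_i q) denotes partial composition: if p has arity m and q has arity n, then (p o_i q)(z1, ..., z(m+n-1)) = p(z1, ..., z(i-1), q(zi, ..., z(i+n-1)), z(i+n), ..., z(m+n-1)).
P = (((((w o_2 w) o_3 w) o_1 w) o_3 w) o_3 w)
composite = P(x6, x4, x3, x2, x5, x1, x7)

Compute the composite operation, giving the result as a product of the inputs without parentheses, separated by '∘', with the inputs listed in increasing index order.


x1 ∘ x2 ∘ x3 ∘ x4 ∘ x5 ∘ x6 ∘ x7

With w associative and commutative, the x-input set is all that matters.
(x6 ∘ x4) spells out as x6 ∘ x4
(x3 ∘ x2) spells out as x3 ∘ x2
((x3 ∘ x2) ∘ x5) spells out as x3 ∘ x2 ∘ x5
(x1 ∘ x7) spells out as x1 ∘ x7
(((x3 ∘ x2) ∘ x5) ∘ (x1 ∘ x7)) spells out as x3 ∘ x2 ∘ x5 ∘ x1 ∘ x7
((x6 ∘ x4) ∘ (((x3 ∘ x2) ∘ x5) ∘ (x1 ∘ x7))) spells out as x6 ∘ x4 ∘ x3 ∘ x2 ∘ x5 ∘ x1 ∘ x7
the factors in increasing index order: x1 ∘ x2 ∘ x3 ∘ x4 ∘ x5 ∘ x6 ∘ x7


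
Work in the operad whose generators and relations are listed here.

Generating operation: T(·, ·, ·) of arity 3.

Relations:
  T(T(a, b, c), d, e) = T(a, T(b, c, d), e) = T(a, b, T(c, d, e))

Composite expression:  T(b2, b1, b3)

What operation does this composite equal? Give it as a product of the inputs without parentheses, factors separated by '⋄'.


b2 ⋄ b1 ⋄ b3

Under associativity of T, the answer is the b's in reading order.
T(b2, b1, b3) linearizes to b2 ⋄ b1 ⋄ b3


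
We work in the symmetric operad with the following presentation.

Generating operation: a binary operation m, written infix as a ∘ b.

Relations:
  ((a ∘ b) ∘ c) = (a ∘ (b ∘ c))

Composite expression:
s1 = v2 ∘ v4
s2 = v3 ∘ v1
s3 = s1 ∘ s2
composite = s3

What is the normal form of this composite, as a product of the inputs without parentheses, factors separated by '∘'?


v2 ∘ v4 ∘ v3 ∘ v1

Key point: m is associative — brackets drop, the v-order remains.
(v2 ∘ v4) unparenthesizes to v2 ∘ v4
(v3 ∘ v1) unparenthesizes to v3 ∘ v1
((v2 ∘ v4) ∘ (v3 ∘ v1)) unparenthesizes to v2 ∘ v4 ∘ v3 ∘ v1


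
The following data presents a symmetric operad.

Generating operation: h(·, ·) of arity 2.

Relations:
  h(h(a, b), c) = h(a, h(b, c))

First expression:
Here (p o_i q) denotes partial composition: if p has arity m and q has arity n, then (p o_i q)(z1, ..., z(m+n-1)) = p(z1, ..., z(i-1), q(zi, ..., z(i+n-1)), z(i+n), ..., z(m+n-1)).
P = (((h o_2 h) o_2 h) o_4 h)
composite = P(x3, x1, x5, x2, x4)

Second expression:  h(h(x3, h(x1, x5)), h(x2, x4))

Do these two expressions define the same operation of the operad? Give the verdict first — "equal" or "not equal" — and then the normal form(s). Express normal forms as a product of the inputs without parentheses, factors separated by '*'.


equal — both sides give x3 * x1 * x5 * x2 * x4

The first expression, normalized: x3 * x1 * x5 * x2 * x4
The second expression, normalized: x3 * x1 * x5 * x2 * x4
One common form — equal.


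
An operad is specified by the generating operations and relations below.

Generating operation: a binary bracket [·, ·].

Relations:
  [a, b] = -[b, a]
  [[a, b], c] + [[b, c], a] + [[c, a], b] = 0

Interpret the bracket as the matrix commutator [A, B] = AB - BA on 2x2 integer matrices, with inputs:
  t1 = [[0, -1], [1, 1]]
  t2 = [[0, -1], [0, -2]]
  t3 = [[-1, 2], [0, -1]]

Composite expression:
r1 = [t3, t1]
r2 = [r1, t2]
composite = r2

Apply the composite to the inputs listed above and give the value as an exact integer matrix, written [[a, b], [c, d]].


[[0, -8], [0, 0]]

[t3, t1] = [[2, 2], [0, -2]]
[[t3, t1], t2] = [[0, -8], [0, 0]]


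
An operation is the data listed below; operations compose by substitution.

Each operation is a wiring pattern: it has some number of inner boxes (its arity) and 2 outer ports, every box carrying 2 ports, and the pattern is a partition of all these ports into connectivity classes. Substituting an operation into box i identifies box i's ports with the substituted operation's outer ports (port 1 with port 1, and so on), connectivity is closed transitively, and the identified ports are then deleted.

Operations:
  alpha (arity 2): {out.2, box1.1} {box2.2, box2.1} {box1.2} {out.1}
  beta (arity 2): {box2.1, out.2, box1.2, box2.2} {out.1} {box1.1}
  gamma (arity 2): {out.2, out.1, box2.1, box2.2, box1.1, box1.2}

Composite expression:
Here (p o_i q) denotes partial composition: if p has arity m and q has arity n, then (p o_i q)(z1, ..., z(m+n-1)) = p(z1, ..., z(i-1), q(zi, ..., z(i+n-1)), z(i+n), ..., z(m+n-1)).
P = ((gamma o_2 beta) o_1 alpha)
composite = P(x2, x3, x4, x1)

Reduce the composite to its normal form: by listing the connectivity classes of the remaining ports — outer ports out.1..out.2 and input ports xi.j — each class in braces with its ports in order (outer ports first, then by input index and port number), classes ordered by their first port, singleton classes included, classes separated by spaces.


{out.1, out.2, x1.1, x1.2, x2.1, x4.2} {x2.2} {x3.1, x3.2} {x4.1}

After gluing at gamma, chains via deleted ports link the x-ports.
stage alpha: inputs (x2, x3), connectivity {out.1} {out.2, x2.1} {x2.2} {x3.1, x3.2}, out.j its boundary
stage beta: inputs (x4, x1), connectivity {out.1} {out.2, x1.1, x1.2, x4.2} {x4.1}, out.j its boundary
stage gamma: inputs (x2, x3, x4, x1), connectivity {out.1, out.2, x1.1, x1.2, x2.1, x4.2} {x2.2} {x3.1, x3.2} {x4.1}, out.j its boundary


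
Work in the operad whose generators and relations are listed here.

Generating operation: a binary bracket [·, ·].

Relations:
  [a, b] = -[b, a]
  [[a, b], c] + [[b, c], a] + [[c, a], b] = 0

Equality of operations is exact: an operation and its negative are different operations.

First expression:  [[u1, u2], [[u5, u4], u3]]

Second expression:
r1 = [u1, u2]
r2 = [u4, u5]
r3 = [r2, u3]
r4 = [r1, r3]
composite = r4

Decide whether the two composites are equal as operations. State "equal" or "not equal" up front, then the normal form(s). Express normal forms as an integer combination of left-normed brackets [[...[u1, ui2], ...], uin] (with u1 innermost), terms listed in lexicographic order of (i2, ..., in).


In normal form, the first expression is [[[[u1, u2], u3], u4], u5] - [[[[u1, u2], u3], u5], u4] - [[[[u1, u2], u4], u5], u3] + [[[[u1, u2], u5], u4], u3]
In normal form, the second expression is -[[[[u1, u2], u3], u4], u5] + [[[[u1, u2], u3], u5], u4] + [[[[u1, u2], u4], u5], u3] - [[[[u1, u2], u5], u4], u3]
The forms do not match — not equal.

not equal; the first gives [[[[u1, u2], u3], u4], u5] - [[[[u1, u2], u3], u5], u4] - [[[[u1, u2], u4], u5], u3] + [[[[u1, u2], u5], u4], u3] and the second -[[[[u1, u2], u3], u4], u5] + [[[[u1, u2], u3], u5], u4] + [[[[u1, u2], u4], u5], u3] - [[[[u1, u2], u5], u4], u3]
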